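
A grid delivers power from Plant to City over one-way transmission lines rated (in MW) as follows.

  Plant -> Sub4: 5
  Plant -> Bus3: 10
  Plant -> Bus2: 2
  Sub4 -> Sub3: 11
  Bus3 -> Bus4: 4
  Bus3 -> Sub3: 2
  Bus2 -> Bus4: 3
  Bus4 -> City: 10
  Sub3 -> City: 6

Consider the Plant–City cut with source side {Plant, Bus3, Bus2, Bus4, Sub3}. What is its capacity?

Edges leaving {Plant, Bus3, Bus2, Bus4, Sub3}: Plant→Sub4 (5), Bus4→City (10), Sub3→City (6).
Cut capacity = 5 + 10 + 6 = 21.

21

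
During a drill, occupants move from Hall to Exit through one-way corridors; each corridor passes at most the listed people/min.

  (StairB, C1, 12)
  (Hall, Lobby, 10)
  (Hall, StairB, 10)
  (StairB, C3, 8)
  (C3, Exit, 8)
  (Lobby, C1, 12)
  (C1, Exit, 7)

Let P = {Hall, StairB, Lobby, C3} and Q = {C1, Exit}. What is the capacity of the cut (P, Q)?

Edges leaving {Hall, StairB, Lobby, C3}: StairB→C1 (12), Lobby→C1 (12), C3→Exit (8).
Cut capacity = 12 + 12 + 8 = 32.

32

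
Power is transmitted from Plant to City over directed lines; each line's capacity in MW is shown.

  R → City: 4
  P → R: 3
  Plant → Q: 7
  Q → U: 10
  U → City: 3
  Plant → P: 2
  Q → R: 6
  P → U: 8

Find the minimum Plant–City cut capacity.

7

Augment Plant→P→R→City: bottleneck 2, flow now 2.
Augment Plant→Q→R→City: bottleneck 2, flow now 4.
Augment Plant→Q→U→City: bottleneck 3, flow now 7.
No augmenting path remains; maximum flow = 7.
By max-flow min-cut, the minimum cut capacity equals the max flow.
In the residual graph, reachable from Plant: {Plant, P, Q, R, U}.
Min-cut edges: R→City (4), U→City (3); capacity 4 + 3 = 7.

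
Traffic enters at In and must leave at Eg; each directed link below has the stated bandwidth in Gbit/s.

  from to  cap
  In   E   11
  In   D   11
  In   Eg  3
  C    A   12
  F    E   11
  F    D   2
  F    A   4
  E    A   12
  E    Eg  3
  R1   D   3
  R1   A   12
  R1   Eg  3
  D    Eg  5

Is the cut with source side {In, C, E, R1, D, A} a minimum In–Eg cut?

Given cut capacity: 3 + 3 + 3 + 5 = 14.
Augment In→Eg: bottleneck 3, flow now 3.
Augment In→E→Eg: bottleneck 3, flow now 6.
Augment In→D→Eg: bottleneck 5, flow now 11.
No augmenting path remains; maximum flow = 11.
In the residual graph, reachable from In: {In, E, D, A}.
Min-cut edges: In→Eg (3), E→Eg (3), D→Eg (5); capacity 3 + 3 + 5 = 11.
Cut capacity 14 exceeds the max flow 11, so it is not minimum.

No — its capacity is 14, but the minimum cut has capacity 11.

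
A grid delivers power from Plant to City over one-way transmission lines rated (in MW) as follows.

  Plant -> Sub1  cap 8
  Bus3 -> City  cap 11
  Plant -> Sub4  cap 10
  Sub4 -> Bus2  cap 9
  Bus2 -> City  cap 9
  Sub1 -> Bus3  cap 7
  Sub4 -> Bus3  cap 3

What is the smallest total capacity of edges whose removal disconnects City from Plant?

17

Augment Plant→Sub1→Bus3→City: bottleneck 7, flow now 7.
Augment Plant→Sub4→Bus2→City: bottleneck 9, flow now 16.
Augment Plant→Sub4→Bus3→City: bottleneck 1, flow now 17.
No augmenting path remains; maximum flow = 17.
By max-flow min-cut, the minimum cut capacity equals the max flow.
In the residual graph, reachable from Plant: {Plant, Sub1}.
Min-cut edges: Plant→Sub4 (10), Sub1→Bus3 (7); capacity 10 + 7 = 17.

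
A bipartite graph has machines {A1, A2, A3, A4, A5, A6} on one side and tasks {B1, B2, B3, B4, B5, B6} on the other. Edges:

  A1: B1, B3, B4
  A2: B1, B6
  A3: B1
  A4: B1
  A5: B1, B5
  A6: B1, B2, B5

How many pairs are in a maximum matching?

5

Unit-capacity flow: source→left, listed edges, right→sink; max matching = max flow.
Augmenting path A1→B1 (+1); matched 1.
Augmenting path A2→B6 (+1); matched 2.
Augmenting path A5→B5 (+1); matched 3.
Augmenting path A6→B2 (+1); matched 4.
Augmenting path A3→B1→A1→B3 (+1); matched 5.
No augmenting path remains; maximum matching = 5.
König certificate: {A1, A2, A5, A6, B1} is a vertex cover of size 5 (every listed pair touches it), so no matching can be larger.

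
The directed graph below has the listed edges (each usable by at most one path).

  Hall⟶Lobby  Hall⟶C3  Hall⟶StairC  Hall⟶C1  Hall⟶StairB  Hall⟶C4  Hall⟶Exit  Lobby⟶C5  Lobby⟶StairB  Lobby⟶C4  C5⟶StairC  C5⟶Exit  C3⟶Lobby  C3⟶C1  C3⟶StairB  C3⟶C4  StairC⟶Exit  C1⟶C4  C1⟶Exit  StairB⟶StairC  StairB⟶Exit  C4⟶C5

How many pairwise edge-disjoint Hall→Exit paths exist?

Assign every edge capacity 1; by Menger, the answer equals the max flow.
Path Hall→Exit (+1); total 1.
Path Hall→StairC→Exit (+1); total 2.
Path Hall→C1→Exit (+1); total 3.
Path Hall→StairB→Exit (+1); total 4.
Path Hall→Lobby→C5→Exit (+1); total 5.
No residual Hall→Exit path; max flow = 5.
Certifying cut of size 5: {C1→Exit, C5→Exit, Hall→Exit, StairB→Exit, StairC→Exit}.

5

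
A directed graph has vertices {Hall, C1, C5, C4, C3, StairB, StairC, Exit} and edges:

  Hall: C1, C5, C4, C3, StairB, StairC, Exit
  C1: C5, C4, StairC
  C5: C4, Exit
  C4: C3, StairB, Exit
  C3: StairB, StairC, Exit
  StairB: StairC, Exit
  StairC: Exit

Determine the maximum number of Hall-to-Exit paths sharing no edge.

Assign every edge capacity 1; by Menger, the answer equals the max flow.
Path Hall→Exit (+1); total 1.
Path Hall→C5→Exit (+1); total 2.
Path Hall→C4→Exit (+1); total 3.
Path Hall→C3→Exit (+1); total 4.
Path Hall→StairB→Exit (+1); total 5.
Path Hall→StairC→Exit (+1); total 6.
No residual Hall→Exit path; max flow = 6.
Certifying cut of size 6: {C3→Exit, C4→Exit, C5→Exit, Hall→Exit, StairB→Exit, StairC→Exit}.

6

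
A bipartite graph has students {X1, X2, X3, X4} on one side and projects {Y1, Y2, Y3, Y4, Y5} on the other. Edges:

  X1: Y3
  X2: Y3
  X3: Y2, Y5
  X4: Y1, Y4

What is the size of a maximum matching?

3

Unit-capacity flow: source→left, listed edges, right→sink; max matching = max flow.
Augmenting path X1→Y3 (+1); matched 1.
Augmenting path X3→Y2 (+1); matched 2.
Augmenting path X4→Y1 (+1); matched 3.
No augmenting path remains; maximum matching = 3.
König certificate: {X3, X4, Y3} is a vertex cover of size 3 (every listed pair touches it), so no matching can be larger.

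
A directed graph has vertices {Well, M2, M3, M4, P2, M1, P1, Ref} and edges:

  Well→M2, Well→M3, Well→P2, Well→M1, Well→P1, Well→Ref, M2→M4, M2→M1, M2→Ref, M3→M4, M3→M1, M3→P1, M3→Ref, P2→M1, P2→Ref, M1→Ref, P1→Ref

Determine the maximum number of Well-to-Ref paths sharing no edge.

6

Assign every edge capacity 1; by Menger, the answer equals the max flow.
Path Well→Ref (+1); total 1.
Path Well→M2→Ref (+1); total 2.
Path Well→M3→Ref (+1); total 3.
Path Well→P2→Ref (+1); total 4.
Path Well→M1→Ref (+1); total 5.
Path Well→P1→Ref (+1); total 6.
No residual Well→Ref path; max flow = 6.
Certifying cut of size 6: {Well→M1, Well→M2, Well→M3, Well→P1, Well→P2, Well→Ref}.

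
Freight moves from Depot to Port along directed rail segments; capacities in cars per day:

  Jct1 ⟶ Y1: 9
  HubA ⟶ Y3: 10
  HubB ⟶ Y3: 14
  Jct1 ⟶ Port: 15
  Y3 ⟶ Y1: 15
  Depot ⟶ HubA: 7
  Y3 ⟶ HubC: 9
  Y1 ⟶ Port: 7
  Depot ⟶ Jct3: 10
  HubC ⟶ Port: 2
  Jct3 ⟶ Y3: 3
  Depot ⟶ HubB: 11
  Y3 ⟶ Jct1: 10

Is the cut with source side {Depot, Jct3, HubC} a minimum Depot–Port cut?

Given cut capacity: 7 + 11 + 3 + 2 = 23.
Augment Depot→HubA→Y3→HubC→Port: bottleneck 2, flow now 2.
Augment Depot→HubA→Y3→Y1→Port: bottleneck 5, flow now 7.
Augment Depot→Jct3→Y3→Y1→Port: bottleneck 2, flow now 9.
Augment Depot→Jct3→Y3→Jct1→Port: bottleneck 1, flow now 10.
Augment Depot→HubB→Y3→Jct1→Port: bottleneck 9, flow now 19.
No augmenting path remains; maximum flow = 19.
In the residual graph, reachable from Depot: {Depot, HubA, Jct3, HubB, Y3, HubC, Y1}.
Min-cut edges: Y3→Jct1 (10), HubC→Port (2), Y1→Port (7); capacity 10 + 2 + 7 = 19.
Cut capacity 23 exceeds the max flow 19, so it is not minimum.

No — its capacity is 23, but the minimum cut has capacity 19.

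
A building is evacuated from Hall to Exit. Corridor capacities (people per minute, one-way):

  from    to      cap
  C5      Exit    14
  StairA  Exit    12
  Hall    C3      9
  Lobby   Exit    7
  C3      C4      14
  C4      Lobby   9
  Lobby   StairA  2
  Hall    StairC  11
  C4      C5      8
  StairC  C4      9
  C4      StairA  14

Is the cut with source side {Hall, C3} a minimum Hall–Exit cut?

Given cut capacity: 11 + 14 = 25.
Augment Hall→StairC→C4→Lobby→Exit: bottleneck 7, flow now 7.
Augment Hall→StairC→C4→C5→Exit: bottleneck 2, flow now 9.
Augment Hall→C3→C4→C5→Exit: bottleneck 6, flow now 15.
Augment Hall→C3→C4→StairA→Exit: bottleneck 3, flow now 18.
No augmenting path remains; maximum flow = 18.
In the residual graph, reachable from Hall: {Hall, StairC}.
Min-cut edges: Hall→C3 (9), StairC→C4 (9); capacity 9 + 9 = 18.
Cut capacity 25 exceeds the max flow 18, so it is not minimum.

No — its capacity is 25, but the minimum cut has capacity 18.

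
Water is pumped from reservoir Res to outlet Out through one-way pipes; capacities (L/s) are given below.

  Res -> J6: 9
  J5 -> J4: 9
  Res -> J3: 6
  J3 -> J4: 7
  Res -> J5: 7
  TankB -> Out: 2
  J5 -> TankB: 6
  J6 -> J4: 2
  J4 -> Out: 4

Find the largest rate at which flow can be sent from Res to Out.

6

Augment Res→J6→J4→Out: bottleneck 2, flow now 2.
Augment Res→J3→J4→Out: bottleneck 2, flow now 4.
Augment Res→J5→TankB→Out: bottleneck 2, flow now 6.
No augmenting path remains; maximum flow = 6.
In the residual graph, reachable from Res: {Res, J6, J3, J5, TankB, J4}.
Min-cut edges: TankB→Out (2), J4→Out (4); capacity 2 + 4 = 6.
This cut is saturated, so no flow can exceed 6.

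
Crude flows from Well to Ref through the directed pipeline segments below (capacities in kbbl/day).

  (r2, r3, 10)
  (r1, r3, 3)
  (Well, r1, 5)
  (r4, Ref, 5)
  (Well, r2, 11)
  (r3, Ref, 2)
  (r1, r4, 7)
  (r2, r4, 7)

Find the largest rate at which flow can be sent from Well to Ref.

7

Augment Well→r1→r3→Ref: bottleneck 2, flow now 2.
Augment Well→r1→r4→Ref: bottleneck 3, flow now 5.
Augment Well→r2→r4→Ref: bottleneck 2, flow now 7.
No augmenting path remains; maximum flow = 7.
In the residual graph, reachable from Well: {Well, r1, r2, r3, r4}.
Min-cut edges: r3→Ref (2), r4→Ref (5); capacity 2 + 5 = 7.
This cut is saturated, so no flow can exceed 7.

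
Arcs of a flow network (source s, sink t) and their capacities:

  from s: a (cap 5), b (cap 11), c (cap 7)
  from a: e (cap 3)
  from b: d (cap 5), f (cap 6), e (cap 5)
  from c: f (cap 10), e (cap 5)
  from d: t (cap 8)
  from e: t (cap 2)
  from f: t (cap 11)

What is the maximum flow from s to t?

Augment s→a→e→t: bottleneck 2, flow now 2.
Augment s→b→d→t: bottleneck 5, flow now 7.
Augment s→b→f→t: bottleneck 6, flow now 13.
Augment s→c→f→t: bottleneck 5, flow now 18.
No augmenting path remains; maximum flow = 18.
In the residual graph, reachable from s: {s, a, b, c, e, f}.
Min-cut edges: b→d (5), e→t (2), f→t (11); capacity 5 + 2 + 11 = 18.
This cut is saturated, so no flow can exceed 18.

18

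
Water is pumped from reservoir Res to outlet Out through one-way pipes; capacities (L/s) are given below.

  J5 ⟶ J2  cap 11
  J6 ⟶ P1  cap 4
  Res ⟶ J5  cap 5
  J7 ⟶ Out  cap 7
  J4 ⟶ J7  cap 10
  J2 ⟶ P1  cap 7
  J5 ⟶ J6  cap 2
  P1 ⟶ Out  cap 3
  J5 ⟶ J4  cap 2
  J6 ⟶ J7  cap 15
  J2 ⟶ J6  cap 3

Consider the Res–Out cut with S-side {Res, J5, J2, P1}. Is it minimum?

No — its capacity is 10, but the minimum cut has capacity 5.

Given cut capacity: 2 + 2 + 3 + 3 = 10.
Augment Res→J5→J4→J7→Out: bottleneck 2, flow now 2.
Augment Res→J5→J2→P1→Out: bottleneck 3, flow now 5.
No augmenting path remains; maximum flow = 5.
In the residual graph, reachable from Res: {Res}.
Min-cut edges: Res→J5 (5); capacity 5 = 5.
Cut capacity 10 exceeds the max flow 5, so it is not minimum.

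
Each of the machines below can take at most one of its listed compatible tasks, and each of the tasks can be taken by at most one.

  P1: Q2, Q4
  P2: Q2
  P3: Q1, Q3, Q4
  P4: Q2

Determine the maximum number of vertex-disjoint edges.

3

Unit-capacity flow: source→left, listed edges, right→sink; max matching = max flow.
Augmenting path P1→Q2 (+1); matched 1.
Augmenting path P3→Q1 (+1); matched 2.
Augmenting path P2→Q2→P1→Q4 (+1); matched 3.
No augmenting path remains; maximum matching = 3.
König certificate: {P1, P3, Q2} is a vertex cover of size 3 (every listed pair touches it), so no matching can be larger.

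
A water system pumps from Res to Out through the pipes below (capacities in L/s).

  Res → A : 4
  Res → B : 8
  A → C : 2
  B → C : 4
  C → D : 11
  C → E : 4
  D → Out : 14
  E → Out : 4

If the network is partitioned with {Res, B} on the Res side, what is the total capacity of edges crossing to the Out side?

8

Edges leaving {Res, B}: Res→A (4), B→C (4).
Cut capacity = 4 + 4 = 8.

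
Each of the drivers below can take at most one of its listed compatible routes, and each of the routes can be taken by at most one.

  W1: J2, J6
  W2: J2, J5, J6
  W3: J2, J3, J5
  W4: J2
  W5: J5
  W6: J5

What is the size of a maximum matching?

Unit-capacity flow: source→left, listed edges, right→sink; max matching = max flow.
Augmenting path W1→J2 (+1); matched 1.
Augmenting path W2→J5 (+1); matched 2.
Augmenting path W3→J3 (+1); matched 3.
Augmenting path W4→J2→W1→J6 (+1); matched 4.
No augmenting path remains; maximum matching = 4.
König certificate: {W3, J2, J5, J6} is a vertex cover of size 4 (every listed pair touches it), so no matching can be larger.

4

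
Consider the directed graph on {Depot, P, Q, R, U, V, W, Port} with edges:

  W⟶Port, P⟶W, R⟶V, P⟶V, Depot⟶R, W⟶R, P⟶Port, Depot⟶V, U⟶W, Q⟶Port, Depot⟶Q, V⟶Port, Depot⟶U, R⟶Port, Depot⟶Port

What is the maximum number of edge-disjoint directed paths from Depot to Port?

5

Assign every edge capacity 1; by Menger, the answer equals the max flow.
Path Depot→Port (+1); total 1.
Path Depot→Q→Port (+1); total 2.
Path Depot→R→Port (+1); total 3.
Path Depot→V→Port (+1); total 4.
Path Depot→U→W→Port (+1); total 5.
No residual Depot→Port path; max flow = 5.
Certifying cut of size 5: {Depot→Port, Depot→Q, Depot→R, Depot→U, Depot→V}.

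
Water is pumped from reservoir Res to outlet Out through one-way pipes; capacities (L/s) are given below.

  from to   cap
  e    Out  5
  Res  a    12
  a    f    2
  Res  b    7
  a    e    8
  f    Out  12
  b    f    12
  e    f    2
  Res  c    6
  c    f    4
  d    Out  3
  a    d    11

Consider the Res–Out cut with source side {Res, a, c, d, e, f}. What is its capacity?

27

Edges leaving {Res, a, c, d, e, f}: Res→b (7), d→Out (3), e→Out (5), f→Out (12).
Cut capacity = 7 + 3 + 5 + 12 = 27.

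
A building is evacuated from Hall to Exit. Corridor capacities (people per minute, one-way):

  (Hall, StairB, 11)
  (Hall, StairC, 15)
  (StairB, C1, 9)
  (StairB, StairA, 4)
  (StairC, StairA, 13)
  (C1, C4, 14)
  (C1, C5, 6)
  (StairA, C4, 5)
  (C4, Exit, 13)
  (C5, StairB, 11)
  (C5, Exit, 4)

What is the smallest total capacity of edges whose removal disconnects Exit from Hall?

14

Augment Hall→StairB→C1→C4→Exit: bottleneck 9, flow now 9.
Augment Hall→StairB→StairA→C4→Exit: bottleneck 2, flow now 11.
Augment Hall→StairC→StairA→C4→Exit: bottleneck 2, flow now 13.
Augment Hall→StairC→StairA→C4→C1→C5→Exit: bottleneck 1, flow now 14. (uses reverse residual edge)
No augmenting path remains; maximum flow = 14.
By max-flow min-cut, the minimum cut capacity equals the max flow.
In the residual graph, reachable from Hall: {Hall, StairB, StairC, StairA}.
Min-cut edges: StairB→C1 (9), StairA→C4 (5); capacity 9 + 5 = 14.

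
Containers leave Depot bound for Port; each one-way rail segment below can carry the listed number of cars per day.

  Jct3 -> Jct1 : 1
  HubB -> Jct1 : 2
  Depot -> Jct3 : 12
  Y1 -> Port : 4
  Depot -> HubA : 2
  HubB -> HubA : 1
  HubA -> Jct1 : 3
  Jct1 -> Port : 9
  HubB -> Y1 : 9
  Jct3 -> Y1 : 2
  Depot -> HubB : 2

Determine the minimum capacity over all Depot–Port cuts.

7

Augment Depot→HubA→Jct1→Port: bottleneck 2, flow now 2.
Augment Depot→Jct3→Y1→Port: bottleneck 2, flow now 4.
Augment Depot→Jct3→Jct1→Port: bottleneck 1, flow now 5.
Augment Depot→HubB→Y1→Port: bottleneck 2, flow now 7.
No augmenting path remains; maximum flow = 7.
By max-flow min-cut, the minimum cut capacity equals the max flow.
In the residual graph, reachable from Depot: {Depot, Jct3}.
Min-cut edges: Depot→HubA (2), Depot→HubB (2), Jct3→Y1 (2), Jct3→Jct1 (1); capacity 2 + 2 + 2 + 1 = 7.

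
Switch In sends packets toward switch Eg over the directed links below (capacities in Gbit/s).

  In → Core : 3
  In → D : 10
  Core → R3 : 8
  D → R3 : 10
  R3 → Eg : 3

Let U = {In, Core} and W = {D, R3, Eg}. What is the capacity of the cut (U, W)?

18

Edges leaving {In, Core}: In→D (10), Core→R3 (8).
Cut capacity = 10 + 8 = 18.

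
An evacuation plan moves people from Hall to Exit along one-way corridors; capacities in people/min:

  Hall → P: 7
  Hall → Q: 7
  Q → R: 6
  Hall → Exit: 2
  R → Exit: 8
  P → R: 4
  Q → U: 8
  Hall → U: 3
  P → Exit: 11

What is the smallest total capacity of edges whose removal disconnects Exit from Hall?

15

Augment Hall→Exit: bottleneck 2, flow now 2.
Augment Hall→P→Exit: bottleneck 7, flow now 9.
Augment Hall→Q→R→Exit: bottleneck 6, flow now 15.
No augmenting path remains; maximum flow = 15.
By max-flow min-cut, the minimum cut capacity equals the max flow.
In the residual graph, reachable from Hall: {Hall, Q, U}.
Min-cut edges: Hall→P (7), Hall→Exit (2), Q→R (6); capacity 7 + 2 + 6 = 15.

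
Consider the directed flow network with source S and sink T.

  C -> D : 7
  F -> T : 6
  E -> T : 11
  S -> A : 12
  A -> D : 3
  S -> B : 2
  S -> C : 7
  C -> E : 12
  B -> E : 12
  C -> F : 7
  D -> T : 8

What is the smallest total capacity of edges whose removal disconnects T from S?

Augment S→A→D→T: bottleneck 3, flow now 3.
Augment S→B→E→T: bottleneck 2, flow now 5.
Augment S→C→D→T: bottleneck 5, flow now 10.
Augment S→C→E→T: bottleneck 2, flow now 12.
No augmenting path remains; maximum flow = 12.
By max-flow min-cut, the minimum cut capacity equals the max flow.
In the residual graph, reachable from S: {S, A}.
Min-cut edges: S→B (2), S→C (7), A→D (3); capacity 2 + 7 + 3 = 12.

12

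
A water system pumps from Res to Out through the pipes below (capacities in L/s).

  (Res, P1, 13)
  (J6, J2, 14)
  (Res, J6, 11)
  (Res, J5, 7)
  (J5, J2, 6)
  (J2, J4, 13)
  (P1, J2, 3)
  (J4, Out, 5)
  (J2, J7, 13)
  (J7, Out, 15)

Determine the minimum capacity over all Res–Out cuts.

Augment Res→J6→J2→J7→Out: bottleneck 11, flow now 11.
Augment Res→J5→J2→J7→Out: bottleneck 2, flow now 13.
Augment Res→J5→J2→J4→Out: bottleneck 4, flow now 17.
Augment Res→P1→J2→J4→Out: bottleneck 1, flow now 18.
No augmenting path remains; maximum flow = 18.
By max-flow min-cut, the minimum cut capacity equals the max flow.
In the residual graph, reachable from Res: {Res, J6, J5, P1, J2, J4}.
Min-cut edges: J2→J7 (13), J4→Out (5); capacity 13 + 5 = 18.

18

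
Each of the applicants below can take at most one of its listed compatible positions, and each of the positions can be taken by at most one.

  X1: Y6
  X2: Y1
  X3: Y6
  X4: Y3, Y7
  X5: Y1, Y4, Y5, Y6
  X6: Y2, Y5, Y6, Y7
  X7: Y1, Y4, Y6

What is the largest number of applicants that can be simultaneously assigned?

6

Unit-capacity flow: source→left, listed edges, right→sink; max matching = max flow.
Augmenting path X1→Y6 (+1); matched 1.
Augmenting path X2→Y1 (+1); matched 2.
Augmenting path X4→Y3 (+1); matched 3.
Augmenting path X5→Y4 (+1); matched 4.
Augmenting path X6→Y2 (+1); matched 5.
Augmenting path X7→Y4→X5→Y5 (+1); matched 6.
No augmenting path remains; maximum matching = 6.
König certificate: {X2, X4, X5, X6, X7, Y6} is a vertex cover of size 6 (every listed pair touches it), so no matching can be larger.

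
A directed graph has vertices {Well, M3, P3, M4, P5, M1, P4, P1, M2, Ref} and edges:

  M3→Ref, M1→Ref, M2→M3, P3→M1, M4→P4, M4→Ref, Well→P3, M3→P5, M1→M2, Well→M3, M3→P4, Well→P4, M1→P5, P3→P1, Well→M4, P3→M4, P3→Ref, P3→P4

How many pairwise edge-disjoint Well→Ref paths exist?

Assign every edge capacity 1; by Menger, the answer equals the max flow.
Path Well→M3→Ref (+1); total 1.
Path Well→P3→Ref (+1); total 2.
Path Well→M4→Ref (+1); total 3.
No residual Well→Ref path; max flow = 3.
Certifying cut of size 3: {Well→M3, Well→M4, Well→P3}.

3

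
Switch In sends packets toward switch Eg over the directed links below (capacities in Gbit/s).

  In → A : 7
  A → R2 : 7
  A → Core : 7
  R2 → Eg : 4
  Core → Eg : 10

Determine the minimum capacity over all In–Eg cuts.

7

Augment In→A→R2→Eg: bottleneck 4, flow now 4.
Augment In→A→Core→Eg: bottleneck 3, flow now 7.
No augmenting path remains; maximum flow = 7.
By max-flow min-cut, the minimum cut capacity equals the max flow.
In the residual graph, reachable from In: {In}.
Min-cut edges: In→A (7); capacity 7 = 7.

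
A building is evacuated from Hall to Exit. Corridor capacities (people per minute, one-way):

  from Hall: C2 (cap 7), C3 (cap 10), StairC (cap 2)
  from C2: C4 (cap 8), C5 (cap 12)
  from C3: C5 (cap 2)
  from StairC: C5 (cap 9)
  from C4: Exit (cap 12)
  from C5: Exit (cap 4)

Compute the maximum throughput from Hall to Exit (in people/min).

Augment Hall→C2→C4→Exit: bottleneck 7, flow now 7.
Augment Hall→C3→C5→Exit: bottleneck 2, flow now 9.
Augment Hall→StairC→C5→Exit: bottleneck 2, flow now 11.
No augmenting path remains; maximum flow = 11.
In the residual graph, reachable from Hall: {Hall, C3}.
Min-cut edges: Hall→C2 (7), Hall→StairC (2), C3→C5 (2); capacity 7 + 2 + 2 = 11.
This cut is saturated, so no flow can exceed 11.

11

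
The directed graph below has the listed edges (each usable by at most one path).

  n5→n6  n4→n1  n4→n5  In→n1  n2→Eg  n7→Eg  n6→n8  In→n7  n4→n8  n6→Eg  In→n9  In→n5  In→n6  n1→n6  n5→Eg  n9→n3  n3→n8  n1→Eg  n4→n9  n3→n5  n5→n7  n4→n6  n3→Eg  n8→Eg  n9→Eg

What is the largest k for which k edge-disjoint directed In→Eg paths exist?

Assign every edge capacity 1; by Menger, the answer equals the max flow.
Path In→n1→Eg (+1); total 1.
Path In→n5→Eg (+1); total 2.
Path In→n6→Eg (+1); total 3.
Path In→n7→Eg (+1); total 4.
Path In→n9→Eg (+1); total 5.
No residual In→Eg path; max flow = 5.
Certifying cut of size 5: {In→n1, In→n5, In→n6, In→n7, In→n9}.

5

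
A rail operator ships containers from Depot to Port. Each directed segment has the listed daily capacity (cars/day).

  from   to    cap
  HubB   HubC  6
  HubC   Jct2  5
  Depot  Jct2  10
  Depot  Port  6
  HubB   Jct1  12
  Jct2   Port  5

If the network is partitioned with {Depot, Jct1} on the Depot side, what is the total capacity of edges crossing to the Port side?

Edges leaving {Depot, Jct1}: Depot→Jct2 (10), Depot→Port (6).
Cut capacity = 10 + 6 = 16.

16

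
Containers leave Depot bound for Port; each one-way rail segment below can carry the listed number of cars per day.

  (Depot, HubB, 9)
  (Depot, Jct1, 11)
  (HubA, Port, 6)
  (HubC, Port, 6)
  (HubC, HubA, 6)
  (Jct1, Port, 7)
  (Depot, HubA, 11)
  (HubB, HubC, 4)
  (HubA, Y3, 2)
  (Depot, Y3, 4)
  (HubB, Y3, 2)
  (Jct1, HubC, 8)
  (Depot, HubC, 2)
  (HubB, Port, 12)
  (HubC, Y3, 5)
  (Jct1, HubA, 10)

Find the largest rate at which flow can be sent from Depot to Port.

28

Augment Depot→Jct1→Port: bottleneck 7, flow now 7.
Augment Depot→HubB→Port: bottleneck 9, flow now 16.
Augment Depot→HubC→Port: bottleneck 2, flow now 18.
Augment Depot→HubA→Port: bottleneck 6, flow now 24.
Augment Depot→Jct1→HubC→Port: bottleneck 4, flow now 28.
No augmenting path remains; maximum flow = 28.
In the residual graph, reachable from Depot: {Depot, HubA, Y3}.
Min-cut edges: Depot→Jct1 (11), Depot→HubB (9), Depot→HubC (2), HubA→Port (6); capacity 11 + 9 + 2 + 6 = 28.
This cut is saturated, so no flow can exceed 28.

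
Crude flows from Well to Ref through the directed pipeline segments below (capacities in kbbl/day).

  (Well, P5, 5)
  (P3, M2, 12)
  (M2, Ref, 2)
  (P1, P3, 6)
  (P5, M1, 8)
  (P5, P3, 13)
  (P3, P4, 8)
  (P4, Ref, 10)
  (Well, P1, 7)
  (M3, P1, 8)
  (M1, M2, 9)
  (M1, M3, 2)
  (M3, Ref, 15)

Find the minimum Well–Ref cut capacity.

11

Augment Well→P1→P3→M2→Ref: bottleneck 2, flow now 2.
Augment Well→P1→P3→P4→Ref: bottleneck 4, flow now 6.
Augment Well→P5→M1→M3→Ref: bottleneck 2, flow now 8.
Augment Well→P5→P3→P4→Ref: bottleneck 3, flow now 11.
No augmenting path remains; maximum flow = 11.
By max-flow min-cut, the minimum cut capacity equals the max flow.
In the residual graph, reachable from Well: {Well, P1}.
Min-cut edges: Well→P5 (5), P1→P3 (6); capacity 5 + 6 = 11.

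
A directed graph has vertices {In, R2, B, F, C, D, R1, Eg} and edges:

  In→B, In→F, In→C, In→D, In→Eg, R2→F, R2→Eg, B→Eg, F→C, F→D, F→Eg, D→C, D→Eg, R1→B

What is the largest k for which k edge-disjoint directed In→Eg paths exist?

Assign every edge capacity 1; by Menger, the answer equals the max flow.
Path In→Eg (+1); total 1.
Path In→B→Eg (+1); total 2.
Path In→F→Eg (+1); total 3.
Path In→D→Eg (+1); total 4.
No residual In→Eg path; max flow = 4.
Certifying cut of size 4: {In→B, In→D, In→Eg, In→F}.

4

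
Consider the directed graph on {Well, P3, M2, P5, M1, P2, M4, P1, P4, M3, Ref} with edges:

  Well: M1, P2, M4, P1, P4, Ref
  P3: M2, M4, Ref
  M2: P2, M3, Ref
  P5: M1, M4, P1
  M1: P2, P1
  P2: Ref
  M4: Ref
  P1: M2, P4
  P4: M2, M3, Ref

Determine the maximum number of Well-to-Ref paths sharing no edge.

5

Assign every edge capacity 1; by Menger, the answer equals the max flow.
Path Well→Ref (+1); total 1.
Path Well→P2→Ref (+1); total 2.
Path Well→M4→Ref (+1); total 3.
Path Well→P4→Ref (+1); total 4.
Path Well→P1→M2→Ref (+1); total 5.
No residual Well→Ref path; max flow = 5.
Certifying cut of size 5: {M2→Ref, P2→Ref, P4→Ref, Well→M4, Well→Ref}.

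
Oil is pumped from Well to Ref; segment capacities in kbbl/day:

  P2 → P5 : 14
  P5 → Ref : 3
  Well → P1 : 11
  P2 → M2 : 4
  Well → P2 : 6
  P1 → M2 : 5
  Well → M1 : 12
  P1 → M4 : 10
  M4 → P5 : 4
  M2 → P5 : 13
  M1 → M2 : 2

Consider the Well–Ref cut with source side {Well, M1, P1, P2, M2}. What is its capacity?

37

Edges leaving {Well, M1, P1, P2, M2}: P1→M4 (10), P2→P5 (14), M2→P5 (13).
Cut capacity = 10 + 14 + 13 = 37.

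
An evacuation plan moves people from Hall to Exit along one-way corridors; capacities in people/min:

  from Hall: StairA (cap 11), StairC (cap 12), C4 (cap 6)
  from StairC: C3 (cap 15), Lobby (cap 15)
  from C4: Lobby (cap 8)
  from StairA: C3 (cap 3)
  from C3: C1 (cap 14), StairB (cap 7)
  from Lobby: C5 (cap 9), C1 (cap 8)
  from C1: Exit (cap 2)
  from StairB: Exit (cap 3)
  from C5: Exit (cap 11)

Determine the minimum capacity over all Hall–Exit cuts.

14

Augment Hall→StairC→C3→C1→Exit: bottleneck 2, flow now 2.
Augment Hall→StairC→C3→StairB→Exit: bottleneck 3, flow now 5.
Augment Hall→StairC→Lobby→C5→Exit: bottleneck 7, flow now 12.
Augment Hall→C4→Lobby→C5→Exit: bottleneck 2, flow now 14.
No augmenting path remains; maximum flow = 14.
By max-flow min-cut, the minimum cut capacity equals the max flow.
In the residual graph, reachable from Hall: {Hall, StairC, C4, StairA, C3, Lobby, C1, StairB}.
Min-cut edges: Lobby→C5 (9), C1→Exit (2), StairB→Exit (3); capacity 9 + 2 + 3 = 14.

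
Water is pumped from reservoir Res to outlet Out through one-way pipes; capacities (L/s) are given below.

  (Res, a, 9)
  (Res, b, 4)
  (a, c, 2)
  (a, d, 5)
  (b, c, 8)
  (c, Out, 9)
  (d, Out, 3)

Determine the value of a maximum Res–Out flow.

Augment Res→a→c→Out: bottleneck 2, flow now 2.
Augment Res→a→d→Out: bottleneck 3, flow now 5.
Augment Res→b→c→Out: bottleneck 4, flow now 9.
No augmenting path remains; maximum flow = 9.
In the residual graph, reachable from Res: {Res, a, d}.
Min-cut edges: Res→b (4), a→c (2), d→Out (3); capacity 4 + 2 + 3 = 9.
This cut is saturated, so no flow can exceed 9.

9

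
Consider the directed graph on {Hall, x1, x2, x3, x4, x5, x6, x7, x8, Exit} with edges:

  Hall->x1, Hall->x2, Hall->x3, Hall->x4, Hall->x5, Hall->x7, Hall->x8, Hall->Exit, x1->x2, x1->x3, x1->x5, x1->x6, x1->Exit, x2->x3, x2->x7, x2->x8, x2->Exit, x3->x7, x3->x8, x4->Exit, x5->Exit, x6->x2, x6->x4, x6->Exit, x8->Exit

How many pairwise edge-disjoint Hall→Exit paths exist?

Assign every edge capacity 1; by Menger, the answer equals the max flow.
Path Hall→Exit (+1); total 1.
Path Hall→x1→Exit (+1); total 2.
Path Hall→x2→Exit (+1); total 3.
Path Hall→x4→Exit (+1); total 4.
Path Hall→x5→Exit (+1); total 5.
Path Hall→x8→Exit (+1); total 6.
No residual Hall→Exit path; max flow = 6.
Certifying cut of size 6: {Hall→Exit, Hall→x1, Hall→x2, Hall→x4, Hall→x5, x8→Exit}.

6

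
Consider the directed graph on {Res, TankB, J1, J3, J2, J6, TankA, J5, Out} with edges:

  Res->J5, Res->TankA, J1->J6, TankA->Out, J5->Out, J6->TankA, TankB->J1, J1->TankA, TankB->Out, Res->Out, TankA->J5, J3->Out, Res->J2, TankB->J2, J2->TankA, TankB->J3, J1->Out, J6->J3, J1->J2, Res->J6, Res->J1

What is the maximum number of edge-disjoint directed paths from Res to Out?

Assign every edge capacity 1; by Menger, the answer equals the max flow.
Path Res→Out (+1); total 1.
Path Res→J1→Out (+1); total 2.
Path Res→TankA→Out (+1); total 3.
Path Res→J5→Out (+1); total 4.
Path Res→J6→J3→Out (+1); total 5.
No residual Res→Out path; max flow = 5.
Certifying cut of size 5: {J5→Out, Res→J1, Res→J6, Res→Out, TankA→Out}.

5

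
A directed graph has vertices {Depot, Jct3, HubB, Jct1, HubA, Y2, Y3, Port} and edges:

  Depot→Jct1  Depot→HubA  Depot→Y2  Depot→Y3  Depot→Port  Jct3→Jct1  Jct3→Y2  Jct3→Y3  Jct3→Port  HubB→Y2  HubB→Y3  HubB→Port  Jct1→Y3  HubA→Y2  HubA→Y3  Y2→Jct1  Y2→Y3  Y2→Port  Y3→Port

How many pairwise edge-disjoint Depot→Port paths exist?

Assign every edge capacity 1; by Menger, the answer equals the max flow.
Path Depot→Port (+1); total 1.
Path Depot→Y2→Port (+1); total 2.
Path Depot→Y3→Port (+1); total 3.
No residual Depot→Port path; max flow = 3.
Certifying cut of size 3: {Depot→Port, Y2→Port, Y3→Port}.

3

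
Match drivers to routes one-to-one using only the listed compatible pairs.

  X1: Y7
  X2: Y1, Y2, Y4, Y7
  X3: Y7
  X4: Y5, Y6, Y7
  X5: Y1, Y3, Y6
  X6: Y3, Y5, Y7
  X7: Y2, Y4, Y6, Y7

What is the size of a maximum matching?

Unit-capacity flow: source→left, listed edges, right→sink; max matching = max flow.
Augmenting path X1→Y7 (+1); matched 1.
Augmenting path X2→Y1 (+1); matched 2.
Augmenting path X4→Y5 (+1); matched 3.
Augmenting path X5→Y3 (+1); matched 4.
Augmenting path X7→Y2 (+1); matched 5.
Augmenting path X6→Y3→X5→Y6 (+1); matched 6.
No augmenting path remains; maximum matching = 6.
König certificate: {X2, X4, X5, X6, X7, Y7} is a vertex cover of size 6 (every listed pair touches it), so no matching can be larger.

6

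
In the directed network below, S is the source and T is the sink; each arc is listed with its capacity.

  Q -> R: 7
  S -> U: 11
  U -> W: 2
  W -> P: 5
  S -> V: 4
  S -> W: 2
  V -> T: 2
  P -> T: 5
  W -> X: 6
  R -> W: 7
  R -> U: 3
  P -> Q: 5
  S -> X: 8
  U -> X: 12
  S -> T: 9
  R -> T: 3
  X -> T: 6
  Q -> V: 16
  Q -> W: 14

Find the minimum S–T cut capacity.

21

Augment S→T: bottleneck 9, flow now 9.
Augment S→V→T: bottleneck 2, flow now 11.
Augment S→X→T: bottleneck 6, flow now 17.
Augment S→W→P→T: bottleneck 2, flow now 19.
Augment S→U→W→P→T: bottleneck 2, flow now 21.
No augmenting path remains; maximum flow = 21.
By max-flow min-cut, the minimum cut capacity equals the max flow.
In the residual graph, reachable from S: {S, U, V, X}.
Min-cut edges: S→W (2), S→T (9), U→W (2), V→T (2), X→T (6); capacity 2 + 9 + 2 + 2 + 6 = 21.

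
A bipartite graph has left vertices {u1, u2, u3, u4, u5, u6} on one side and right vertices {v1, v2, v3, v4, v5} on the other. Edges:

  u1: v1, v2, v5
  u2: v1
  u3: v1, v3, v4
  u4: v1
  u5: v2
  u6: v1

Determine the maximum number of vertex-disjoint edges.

4

Unit-capacity flow: source→left, listed edges, right→sink; max matching = max flow.
Augmenting path u1→v1 (+1); matched 1.
Augmenting path u3→v3 (+1); matched 2.
Augmenting path u5→v2 (+1); matched 3.
Augmenting path u2→v1→u1→v5 (+1); matched 4.
No augmenting path remains; maximum matching = 4.
König certificate: {u1, u3, u5, v1} is a vertex cover of size 4 (every listed pair touches it), so no matching can be larger.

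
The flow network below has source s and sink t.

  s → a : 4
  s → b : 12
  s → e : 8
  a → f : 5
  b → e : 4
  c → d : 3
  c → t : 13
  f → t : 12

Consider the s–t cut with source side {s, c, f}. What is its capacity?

52

Edges leaving {s, c, f}: s→a (4), s→b (12), s→e (8), c→d (3), c→t (13), f→t (12).
Cut capacity = 4 + 12 + 8 + 3 + 13 + 12 = 52.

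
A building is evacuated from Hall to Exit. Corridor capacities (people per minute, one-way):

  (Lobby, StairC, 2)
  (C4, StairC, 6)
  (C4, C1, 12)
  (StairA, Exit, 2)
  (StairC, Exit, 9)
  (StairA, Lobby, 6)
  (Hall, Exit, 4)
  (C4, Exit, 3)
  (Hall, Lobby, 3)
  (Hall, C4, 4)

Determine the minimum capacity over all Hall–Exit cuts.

10

Augment Hall→Exit: bottleneck 4, flow now 4.
Augment Hall→C4→Exit: bottleneck 3, flow now 7.
Augment Hall→C4→StairC→Exit: bottleneck 1, flow now 8.
Augment Hall→Lobby→StairC→Exit: bottleneck 2, flow now 10.
No augmenting path remains; maximum flow = 10.
By max-flow min-cut, the minimum cut capacity equals the max flow.
In the residual graph, reachable from Hall: {Hall, Lobby}.
Min-cut edges: Hall→C4 (4), Hall→Exit (4), Lobby→StairC (2); capacity 4 + 4 + 2 = 10.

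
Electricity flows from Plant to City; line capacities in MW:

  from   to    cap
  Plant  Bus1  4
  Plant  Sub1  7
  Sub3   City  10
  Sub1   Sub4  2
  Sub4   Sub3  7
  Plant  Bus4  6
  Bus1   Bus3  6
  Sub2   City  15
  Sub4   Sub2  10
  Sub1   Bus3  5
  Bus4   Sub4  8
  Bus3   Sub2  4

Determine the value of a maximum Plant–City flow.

Augment Plant→Bus4→Sub4→Sub3→City: bottleneck 6, flow now 6.
Augment Plant→Bus1→Bus3→Sub2→City: bottleneck 4, flow now 10.
Augment Plant→Sub1→Sub4→Sub3→City: bottleneck 1, flow now 11.
Augment Plant→Sub1→Sub4→Sub2→City: bottleneck 1, flow now 12.
No augmenting path remains; maximum flow = 12.
In the residual graph, reachable from Plant: {Plant, Bus1, Sub1, Bus3}.
Min-cut edges: Plant→Bus4 (6), Sub1→Sub4 (2), Bus3→Sub2 (4); capacity 6 + 2 + 4 = 12.
This cut is saturated, so no flow can exceed 12.

12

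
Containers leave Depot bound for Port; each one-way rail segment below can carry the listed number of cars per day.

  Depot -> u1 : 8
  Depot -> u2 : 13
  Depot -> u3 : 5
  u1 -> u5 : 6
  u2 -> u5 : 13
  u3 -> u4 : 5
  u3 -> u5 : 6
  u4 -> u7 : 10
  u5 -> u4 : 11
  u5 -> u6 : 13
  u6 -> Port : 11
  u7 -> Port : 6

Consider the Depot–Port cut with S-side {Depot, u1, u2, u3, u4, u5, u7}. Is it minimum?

No — its capacity is 19, but the minimum cut has capacity 17.

Given cut capacity: 13 + 6 = 19.
Augment Depot→u1→u5→u6→Port: bottleneck 6, flow now 6.
Augment Depot→u2→u5→u6→Port: bottleneck 5, flow now 11.
Augment Depot→u3→u4→u7→Port: bottleneck 5, flow now 16.
Augment Depot→u2→u5→u4→u7→Port: bottleneck 1, flow now 17.
No augmenting path remains; maximum flow = 17.
In the residual graph, reachable from Depot: {Depot, u1, u2, u3, u4, u5, u6, u7}.
Min-cut edges: u6→Port (11), u7→Port (6); capacity 11 + 6 = 17.
Cut capacity 19 exceeds the max flow 17, so it is not minimum.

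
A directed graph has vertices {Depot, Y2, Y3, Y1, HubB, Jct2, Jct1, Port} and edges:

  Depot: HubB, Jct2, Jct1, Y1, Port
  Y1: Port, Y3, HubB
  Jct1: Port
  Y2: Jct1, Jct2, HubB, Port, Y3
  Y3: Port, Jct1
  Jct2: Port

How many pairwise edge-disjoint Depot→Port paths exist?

Assign every edge capacity 1; by Menger, the answer equals the max flow.
Path Depot→Port (+1); total 1.
Path Depot→Y1→Port (+1); total 2.
Path Depot→Jct2→Port (+1); total 3.
Path Depot→Jct1→Port (+1); total 4.
No residual Depot→Port path; max flow = 4.
Certifying cut of size 4: {Depot→Jct1, Depot→Jct2, Depot→Port, Depot→Y1}.

4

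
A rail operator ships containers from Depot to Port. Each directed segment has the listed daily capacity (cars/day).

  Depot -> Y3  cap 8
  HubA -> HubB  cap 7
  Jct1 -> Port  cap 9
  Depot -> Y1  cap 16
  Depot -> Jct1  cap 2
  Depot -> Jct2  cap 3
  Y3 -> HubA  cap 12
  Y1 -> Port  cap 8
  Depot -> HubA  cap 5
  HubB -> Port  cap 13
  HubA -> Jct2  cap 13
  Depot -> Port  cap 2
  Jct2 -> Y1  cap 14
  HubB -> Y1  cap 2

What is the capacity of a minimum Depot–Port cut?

Augment Depot→Port: bottleneck 2, flow now 2.
Augment Depot→Jct1→Port: bottleneck 2, flow now 4.
Augment Depot→Y1→Port: bottleneck 8, flow now 12.
Augment Depot→HubA→HubB→Port: bottleneck 5, flow now 17.
Augment Depot→Y3→HubA→HubB→Port: bottleneck 2, flow now 19.
No augmenting path remains; maximum flow = 19.
By max-flow min-cut, the minimum cut capacity equals the max flow.
In the residual graph, reachable from Depot: {Depot, Y3, HubA, Jct2, Y1}.
Min-cut edges: Depot→Jct1 (2), Depot→Port (2), HubA→HubB (7), Y1→Port (8); capacity 2 + 2 + 7 + 8 = 19.

19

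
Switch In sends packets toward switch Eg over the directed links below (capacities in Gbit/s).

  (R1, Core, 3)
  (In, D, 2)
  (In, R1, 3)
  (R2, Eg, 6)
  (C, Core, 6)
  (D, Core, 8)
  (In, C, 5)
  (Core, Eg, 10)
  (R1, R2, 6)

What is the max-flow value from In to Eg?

10

Augment In→R1→R2→Eg: bottleneck 3, flow now 3.
Augment In→D→Core→Eg: bottleneck 2, flow now 5.
Augment In→C→Core→Eg: bottleneck 5, flow now 10.
No augmenting path remains; maximum flow = 10.
In the residual graph, reachable from In: {In}.
Min-cut edges: In→R1 (3), In→D (2), In→C (5); capacity 3 + 2 + 5 = 10.
This cut is saturated, so no flow can exceed 10.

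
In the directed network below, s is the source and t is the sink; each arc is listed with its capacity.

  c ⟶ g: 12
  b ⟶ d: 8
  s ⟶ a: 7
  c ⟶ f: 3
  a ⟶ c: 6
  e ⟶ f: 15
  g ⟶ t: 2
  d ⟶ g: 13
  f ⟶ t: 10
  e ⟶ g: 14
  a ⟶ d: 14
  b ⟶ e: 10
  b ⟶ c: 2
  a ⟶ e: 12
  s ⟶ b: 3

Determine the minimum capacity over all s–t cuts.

Augment s→a→c→f→t: bottleneck 3, flow now 3.
Augment s→a→c→g→t: bottleneck 2, flow now 5.
Augment s→a→e→f→t: bottleneck 2, flow now 7.
Augment s→b→e→f→t: bottleneck 3, flow now 10.
No augmenting path remains; maximum flow = 10.
By max-flow min-cut, the minimum cut capacity equals the max flow.
In the residual graph, reachable from s: {s}.
Min-cut edges: s→a (7), s→b (3); capacity 7 + 3 = 10.

10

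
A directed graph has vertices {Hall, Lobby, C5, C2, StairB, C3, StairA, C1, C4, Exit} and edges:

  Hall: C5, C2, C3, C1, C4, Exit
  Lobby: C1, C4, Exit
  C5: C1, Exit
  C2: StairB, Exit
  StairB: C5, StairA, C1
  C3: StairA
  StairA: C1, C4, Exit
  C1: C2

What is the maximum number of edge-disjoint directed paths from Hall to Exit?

4

Assign every edge capacity 1; by Menger, the answer equals the max flow.
Path Hall→Exit (+1); total 1.
Path Hall→C5→Exit (+1); total 2.
Path Hall→C2→Exit (+1); total 3.
Path Hall→C3→StairA→Exit (+1); total 4.
No residual Hall→Exit path; max flow = 4.
Certifying cut of size 4: {C2→Exit, C5→Exit, Hall→Exit, StairA→Exit}.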